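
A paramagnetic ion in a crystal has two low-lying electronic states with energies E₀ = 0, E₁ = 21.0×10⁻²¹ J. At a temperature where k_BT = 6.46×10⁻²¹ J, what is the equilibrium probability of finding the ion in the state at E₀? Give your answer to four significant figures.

0.9627

Eᵢ/kT = 0, 3.25077.
Z = Σ e^(−Eᵢ/kT) = e^(−0) + e^(−3.25077) = 1.00000 + 0.0387444 = 1.03874.
P₀ = e^(−E₀/kT) / Z = 1.00000/1.03874 = 0.9627.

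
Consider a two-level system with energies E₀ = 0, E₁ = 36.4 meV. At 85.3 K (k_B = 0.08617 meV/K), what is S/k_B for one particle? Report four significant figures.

0.04180

k_BT = 0.08617 × 85.3 K = 7.35030 meV.
Eᵢ/kT = 0, 4.95218.
Z = Σ e^(−Eᵢ/kT) = e^(−0) + e^(−4.95218) = 1.00000 + 0.00706798 = 1.00707.
⟨E⟩ = Σ EᵢPᵢ = 0.255468 meV.
S/k_B = ln Z + ⟨E⟩/kT = ln(1.00707) + 0.255468/7.35030 = 0.00704512 + 0.0347561 = 0.04180.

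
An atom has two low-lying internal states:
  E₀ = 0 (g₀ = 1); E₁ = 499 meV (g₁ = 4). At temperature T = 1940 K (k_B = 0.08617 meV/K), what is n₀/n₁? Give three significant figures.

4.95

k_BT = 0.08617 × 1940 K = 167.17 meV.
n₀/n₁ = (g₀/g₁) exp[−(E₀−E₁)/kT] = (1/4) × exp(−(-499 meV)/(167.17 meV)) = (1/4) × exp(2.9850) = 4.95.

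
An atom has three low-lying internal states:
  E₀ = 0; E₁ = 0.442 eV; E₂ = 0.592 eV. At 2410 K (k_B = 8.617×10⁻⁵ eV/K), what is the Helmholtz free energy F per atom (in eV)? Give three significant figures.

-0.0338 eV

k_BT = 8.617×10⁻⁵ × 2410 K = 0.20767 eV.
Eᵢ/kT = 0, 2.1284, 2.8507.
Z = Σ e^(−Eᵢ/kT) = e^(−0) + e^(−2.1284) + e^(−2.8507) = 1.0000 + 0.11903 + 0.057804 = 1.1768.
F = −kT ln Z = −0.20767 × ln(1.1768) = −0.20767 × 0.16280 = -0.0338 eV.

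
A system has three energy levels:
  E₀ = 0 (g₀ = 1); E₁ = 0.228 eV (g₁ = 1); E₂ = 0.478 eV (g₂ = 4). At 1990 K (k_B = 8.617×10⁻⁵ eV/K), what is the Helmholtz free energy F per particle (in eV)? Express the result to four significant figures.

-0.07077 eV

k_BT = 8.617×10⁻⁵ × 1990 K = 0.171478 eV.
Eᵢ/kT = 0, 1.32962, 2.78753.
Z = Σ gᵢe^(−Eᵢ/kT) = 1·e^(−0) + 1·e^(−1.32962) + 4·e^(−2.78753) = 1.00000 + 0.264578 + 0.246292 = 1.51087.
F = −kT ln Z = −0.171478 × ln(1.51087) = −0.171478 × 0.412686 = -0.07077 eV.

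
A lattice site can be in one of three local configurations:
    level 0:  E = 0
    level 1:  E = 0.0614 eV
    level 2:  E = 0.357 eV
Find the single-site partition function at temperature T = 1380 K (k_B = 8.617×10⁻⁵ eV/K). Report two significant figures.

Z = 1.6

k_BT = 8.617×10⁻⁵ × 1380 K = 0.1189 eV.
Eᵢ/kT = 0, 0.5164, 3.003.
Z = Σ e^(−Eᵢ/kT) = e^(−0) + e^(−0.5164) + e^(−3.003) = 1.000 + 0.5967 + 0.04964 = 1.646.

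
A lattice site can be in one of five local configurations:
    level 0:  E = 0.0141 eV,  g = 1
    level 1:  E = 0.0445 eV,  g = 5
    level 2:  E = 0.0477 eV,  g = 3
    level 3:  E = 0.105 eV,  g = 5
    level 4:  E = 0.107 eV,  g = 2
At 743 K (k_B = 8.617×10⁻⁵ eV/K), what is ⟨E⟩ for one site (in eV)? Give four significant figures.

k_BT = 8.617×10⁻⁵ × 743 K = 0.0640243 eV.
Eᵢ/kT = 0.220229, 0.695049, 0.745030, 1.64000, 1.67124.
Z = Σ gᵢe^(−Eᵢ/kT) = 1·e^(−0.220229) + 5·e^(−0.695049) + 3·e^(−0.745030) + 5·e^(−1.64000) + 2·e^(−1.67124) = 0.802335 + 2.49525 + 1.42416 + 0.969900 + 0.376028 = 6.06767.
⟨E⟩ = Σ Eᵢ gᵢe^(−Eᵢ/kT) / Z = (0.0141·0.802335 + 0.0445·2.49525 + 0.0477·1.42416 + 0.105·0.969900 + 0.107·0.376028) / 6.06767 = 0.05478 eV.

0.05478 eV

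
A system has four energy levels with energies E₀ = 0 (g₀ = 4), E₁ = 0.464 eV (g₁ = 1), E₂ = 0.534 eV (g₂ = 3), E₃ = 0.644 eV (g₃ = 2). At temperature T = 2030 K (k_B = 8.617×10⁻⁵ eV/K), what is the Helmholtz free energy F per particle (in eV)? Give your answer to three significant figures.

-0.254 eV

k_BT = 8.617×10⁻⁵ × 2030 K = 0.17493 eV.
Eᵢ/kT = 0, 2.6525, 3.0526, 3.6815.
Z = Σ gᵢe^(−Eᵢ/kT) = 4·e^(−0) + 1·e^(−2.6525) + 3·e^(−3.0526) + 2·e^(−3.6815) = 4.0000 + 0.070475 + 0.14171 + 0.050370 = 4.2626.
F = −kT ln Z = −0.17493 × ln(4.2626) = −0.17493 × 1.4499 = -0.254 eV.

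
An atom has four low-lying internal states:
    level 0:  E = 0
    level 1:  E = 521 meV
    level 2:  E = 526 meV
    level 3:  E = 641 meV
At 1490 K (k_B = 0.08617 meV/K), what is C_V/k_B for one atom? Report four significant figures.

k_BT = 0.08617 × 1490 K = 128.393 meV.
Eᵢ/kT = 0, 4.05785, 4.09680, 4.99248.
Z = Σ e^(−Eᵢ/kT) = e^(−0) + e^(−4.05785) + e^(−4.09680) + e^(−4.99248) = 1.00000 + 0.0172861 + 0.0166258 + 0.00678881 = 1.04070.
⟨E⟩ = 21.2385 meV, ⟨E²⟩ = 11609.0 meV².
C_V/k_B = (⟨E²⟩ − ⟨E⟩²)/(kT)² = (11609.0 − 451.074)/16484.8 = 0.6769.

0.6769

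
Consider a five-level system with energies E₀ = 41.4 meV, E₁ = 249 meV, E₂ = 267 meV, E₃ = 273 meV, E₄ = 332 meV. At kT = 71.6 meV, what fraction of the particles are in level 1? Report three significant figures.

0.0477

Eᵢ/kT = 0.57821, 3.4777, 3.7291, 3.8128, 4.6369.
Z = Σ e^(−Eᵢ/kT) = e^(−0.57821) + e^(−3.4777) + e^(−3.7291) + e^(−3.8128) + e^(−4.6369) = 0.56090 + 0.030878 + 0.024014 + 0.022086 + 0.0096877 = 0.64757.
P₁ = e^(−E₁/kT) / Z = 0.030878/0.64757 = 0.0477.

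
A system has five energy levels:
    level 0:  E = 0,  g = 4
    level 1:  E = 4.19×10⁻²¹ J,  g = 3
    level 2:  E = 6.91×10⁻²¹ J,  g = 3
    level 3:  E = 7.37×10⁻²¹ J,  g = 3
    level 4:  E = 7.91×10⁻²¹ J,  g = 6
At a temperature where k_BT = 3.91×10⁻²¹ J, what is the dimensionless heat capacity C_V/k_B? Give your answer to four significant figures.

Eᵢ/kT = 0, 1.07161, 1.76726, 1.88491, 2.02302.
Z = Σ gᵢe^(−Eᵢ/kT) = 4·e^(−0) + 3·e^(−1.07161) + 3·e^(−1.76726) + 3·e^(−1.88491) + 6·e^(−2.02302) = 4.00000 + 1.02737 + 0.512401 + 0.455528 + 0.793533 = 6.78883.
⟨E⟩ = 2.57474, ⟨E²⟩ = 17.2188.
C_V/k_B = (⟨E²⟩ − ⟨E⟩²)/(kT)² = (17.2188 − 6.62929)/15.2881 = 0.6927.

0.6927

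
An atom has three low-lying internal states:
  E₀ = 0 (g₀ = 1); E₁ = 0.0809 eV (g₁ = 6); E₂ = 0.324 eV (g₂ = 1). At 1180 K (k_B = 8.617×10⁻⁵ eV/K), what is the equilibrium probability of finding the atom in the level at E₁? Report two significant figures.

k_BT = 8.617×10⁻⁵ × 1180 K = 0.1017 eV.
Eᵢ/kT = 0, 0.7955, 3.186.
Z = Σ gᵢe^(−Eᵢ/kT) = 1·e^(−0) + 6·e^(−0.7955) + 1·e^(−3.186) = 1.000 + 2.708 + 0.04134 = 3.749.
P₁ = g₁ e^(−E₁/kT) / Z = 2.708/3.749 = 0.72.

0.72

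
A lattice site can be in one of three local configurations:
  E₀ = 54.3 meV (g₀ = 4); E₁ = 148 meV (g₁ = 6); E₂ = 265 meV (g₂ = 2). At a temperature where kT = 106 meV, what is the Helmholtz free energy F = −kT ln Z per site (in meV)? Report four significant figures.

-148.2 meV

Eᵢ/kT = 0.512264, 1.39623, 2.50000.
Z = Σ gᵢe^(−Eᵢ/kT) = 4·e^(−0.512264) + 6·e^(−1.39623) + 2·e^(−2.50000) = 2.39655 + 1.48517 + 0.164170 = 4.04589.
F = −kT ln Z = −106 × ln(4.04589) = −106 × 1.39770 = -148.2 meV.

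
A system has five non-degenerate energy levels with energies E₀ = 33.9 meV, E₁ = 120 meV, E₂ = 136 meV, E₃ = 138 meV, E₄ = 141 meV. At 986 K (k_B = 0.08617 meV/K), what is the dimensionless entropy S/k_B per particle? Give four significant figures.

k_BT = 0.08617 × 986 K = 84.9636 meV.
Eᵢ/kT = 0.398994, 1.41237, 1.60069, 1.62422, 1.65953.
Z = Σ e^(−Eᵢ/kT) = e^(−0.398994) + e^(−1.41237) + e^(−1.60069) + e^(−1.62422) + e^(−1.65953) = 0.670995 + 0.243565 + 0.201757 + 0.197065 + 0.190228 = 1.50361.
⟨E⟩ = Σ EᵢPᵢ = 88.7402 meV.
S/k_B = ln Z + ⟨E⟩/kT = ln(1.50361) + 88.7402/84.9636 = 0.407869 + 1.04445 = 1.452.

1.452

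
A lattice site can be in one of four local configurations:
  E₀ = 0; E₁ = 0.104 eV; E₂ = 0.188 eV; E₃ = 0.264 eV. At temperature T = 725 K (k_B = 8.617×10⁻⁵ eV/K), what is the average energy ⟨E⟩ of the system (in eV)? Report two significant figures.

0.026 eV

k_BT = 8.617×10⁻⁵ × 725 K = 0.06247 eV.
Eᵢ/kT = 0, 1.665, 3.009, 4.226.
Z = Σ e^(−Eᵢ/kT) = e^(−0) + e^(−1.665) + e^(−3.009) + e^(−4.226) = 1.000 + 0.1892 + 0.04934 + 0.01461 = 1.253.
⟨E⟩ = Σ Eᵢ e^(−Eᵢ/kT) / Z = (0·1.000 + 0.104·0.1892 + 0.188·0.04934 + 0.264·0.01461) / 1.253 = 0.026 eV.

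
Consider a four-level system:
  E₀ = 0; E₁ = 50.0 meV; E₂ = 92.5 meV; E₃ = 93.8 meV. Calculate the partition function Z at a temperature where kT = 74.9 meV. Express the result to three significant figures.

Eᵢ/kT = 0, 0.66756, 1.2350, 1.2523.
Z = Σ e^(−Eᵢ/kT) = e^(−0) + e^(−0.66756) + e^(−1.2350) + e^(−1.2523) = 1.0000 + 0.51296 + 0.29083 + 0.28585 = 2.0896.

Z = 2.09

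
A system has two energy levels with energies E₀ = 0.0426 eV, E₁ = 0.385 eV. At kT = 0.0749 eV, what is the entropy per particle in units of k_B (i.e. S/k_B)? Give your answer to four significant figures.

0.05709

Eᵢ/kT = 0.568758, 5.14019.
Z = Σ e^(−Eᵢ/kT) = e^(−0.568758) + e^(−5.14019) = 0.566228 + 0.00585658 = 0.572085.
⟨E⟩ = Σ EᵢPᵢ = 0.0461052 eV.
S/k_B = ln Z + ⟨E⟩/kT = ln(0.572085) + 0.0461052/0.0749 = -0.558468 + 0.615557 = 0.05709.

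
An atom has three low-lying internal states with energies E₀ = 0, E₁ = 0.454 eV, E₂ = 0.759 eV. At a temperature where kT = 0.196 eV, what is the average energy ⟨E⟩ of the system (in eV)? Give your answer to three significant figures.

Eᵢ/kT = 0, 2.3163, 3.8724.
Z = Σ e^(−Eᵢ/kT) = e^(−0) + e^(−2.3163) + e^(−3.8724) = 1.0000 + 0.098638 + 0.020808 = 1.1194.
⟨E⟩ = Σ Eᵢ e^(−Eᵢ/kT) / Z = (0·1.0000 + 0.454·0.098638 + 0.759·0.020808) / 1.1194 = 0.0541 eV.

0.0541 eV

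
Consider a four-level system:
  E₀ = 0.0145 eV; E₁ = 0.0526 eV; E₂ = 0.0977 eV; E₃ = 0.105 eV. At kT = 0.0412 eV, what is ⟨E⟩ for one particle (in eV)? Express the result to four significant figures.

Eᵢ/kT = 0.351942, 1.27670, 2.37136, 2.54854.
Z = Σ e^(−Eᵢ/kT) = e^(−0.351942) + e^(−1.27670) + e^(−2.37136) + e^(−2.54854) = 0.703321 + 0.278956 + 0.0933537 + 0.0781957 = 1.15383.
⟨E⟩ = Σ Eᵢ e^(−Eᵢ/kT) / Z = (0.0145·0.703321 + 0.0526·0.278956 + 0.0977·0.0933537 + 0.105·0.0781957) / 1.15383 = 0.03658 eV.

0.03658 eV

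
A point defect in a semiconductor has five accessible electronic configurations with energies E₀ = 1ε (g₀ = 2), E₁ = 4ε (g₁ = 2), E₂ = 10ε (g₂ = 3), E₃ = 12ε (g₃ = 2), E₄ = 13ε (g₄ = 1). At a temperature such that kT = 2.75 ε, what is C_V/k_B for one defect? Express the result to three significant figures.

0.791

Eᵢ/kT = 0.36364, 1.4545, 3.6364, 4.3636, 4.7273.
Z = Σ gᵢe^(−Eᵢ/kT) = 2·e^(−0.36364) + 2·e^(−1.4545) + 3·e^(−3.6364) + 2·e^(−4.3636) + 1·e^(−4.7273) = 1.3903 + 0.46703 + 0.079041 + 0.025465 + 0.0088503 = 1.9707.
⟨E⟩ = 2.2680 ε, ⟨E²⟩ = 11.128 ε².
C_V/k_B = (⟨E²⟩ − ⟨E⟩²)/(kT)² = (11.128 − 5.1438)/7.5625 = 0.791.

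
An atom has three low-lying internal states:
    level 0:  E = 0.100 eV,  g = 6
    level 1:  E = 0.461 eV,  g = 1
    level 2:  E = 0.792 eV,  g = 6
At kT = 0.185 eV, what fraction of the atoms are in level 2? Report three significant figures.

0.0227

Eᵢ/kT = 0.54054, 2.4919, 4.2811.
Z = Σ gᵢe^(−Eᵢ/kT) = 6·e^(−0.54054) + 1·e^(−2.4919) + 6·e^(−4.2811) = 3.4946 + 0.082753 + 0.082965 = 3.6603.
P₂ = g₂ e^(−E₂/kT) / Z = 0.082965/3.6603 = 0.0227.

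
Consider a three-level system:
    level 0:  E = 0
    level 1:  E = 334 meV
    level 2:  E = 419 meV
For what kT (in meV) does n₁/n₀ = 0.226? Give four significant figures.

224.6 meV

n₁/n₀ = exp[−(E₁−E₀)/kT] = 0.226.
⇒ (E₁−E₀)/kT = ln(1/0.226) = ln(4.42478) = 1.48722.
kT = 334 meV / 1.48722 = 224.6 meV.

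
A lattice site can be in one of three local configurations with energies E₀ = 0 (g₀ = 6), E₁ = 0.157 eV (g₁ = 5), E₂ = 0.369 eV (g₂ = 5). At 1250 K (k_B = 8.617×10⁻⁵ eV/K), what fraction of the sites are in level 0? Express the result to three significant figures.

0.819

k_BT = 8.617×10⁻⁵ × 1250 K = 0.10771 eV.
Eᵢ/kT = 0, 1.4576, 3.4259.
Z = Σ gᵢe^(−Eᵢ/kT) = 6·e^(−0) + 5·e^(−1.4576) + 5·e^(−3.4259) = 6.0000 + 1.1640 + 0.16260 = 7.3266.
P₀ = g₀ e^(−E₀/kT) / Z = 6.0000/7.3266 = 0.819.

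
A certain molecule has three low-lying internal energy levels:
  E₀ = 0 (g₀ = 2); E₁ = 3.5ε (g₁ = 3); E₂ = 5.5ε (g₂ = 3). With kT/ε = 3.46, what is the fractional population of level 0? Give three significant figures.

0.540

Eᵢ/kT = 0, 1.0116, 1.5896.
Z = Σ gᵢe^(−Eᵢ/kT) = 2·e^(−0) + 3·e^(−1.0116) + 3·e^(−1.5896) = 2.0000 + 1.0909 + 0.61202 = 3.7029.
P₀ = g₀ e^(−E₀/kT) / Z = 2.0000/3.7029 = 0.540.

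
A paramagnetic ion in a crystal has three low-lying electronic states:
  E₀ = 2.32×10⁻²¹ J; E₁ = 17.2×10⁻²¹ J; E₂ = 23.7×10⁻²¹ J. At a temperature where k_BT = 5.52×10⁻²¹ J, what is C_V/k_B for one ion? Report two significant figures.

Eᵢ/kT = 0.4203, 3.116, 4.293.
Z = Σ e^(−Eᵢ/kT) = e^(−0.4203) + e^(−3.116) + e^(−4.293) = 0.6568 + 0.04433 + 0.01366 = 0.7148.
⟨E⟩ = 3.651, ⟨E²⟩ = 34.03.
C_V/k_B = (⟨E²⟩ − ⟨E⟩²)/(kT)² = (34.03 − 13.33)/30.47 = 0.68.

0.68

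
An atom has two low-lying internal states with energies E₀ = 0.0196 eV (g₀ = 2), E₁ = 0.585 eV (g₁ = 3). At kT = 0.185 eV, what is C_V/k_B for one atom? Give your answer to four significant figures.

Eᵢ/kT = 0.105946, 3.16216.
Z = Σ gᵢe^(−Eᵢ/kT) = 2·e^(−0.105946) + 3·e^(−3.16216) = 1.79895 + 0.127003 = 1.92595.
⟨E⟩ = 0.0568842 eV, ⟨E²⟩ = 0.0229262 eV².
C_V/k_B = (⟨E²⟩ − ⟨E⟩²)/(kT)² = (0.0229262 − 0.00323581)/0.0342250 = 0.5753.

0.5753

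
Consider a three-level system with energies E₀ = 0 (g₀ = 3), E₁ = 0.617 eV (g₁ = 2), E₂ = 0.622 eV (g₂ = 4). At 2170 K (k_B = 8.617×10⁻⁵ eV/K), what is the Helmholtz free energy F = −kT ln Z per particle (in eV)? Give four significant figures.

-0.2185 eV

k_BT = 8.617×10⁻⁵ × 2170 K = 0.186989 eV.
Eᵢ/kT = 0, 3.29966, 3.32640.
Z = Σ gᵢe^(−Eᵢ/kT) = 3·e^(−0) + 2·e^(−3.29966) + 4·e^(−3.32640) = 3.00000 + 0.0737914 + 0.143689 = 3.21748.
F = −kT ln Z = −0.186989 × ln(3.21748) = −0.186989 × 1.16860 = -0.2185 eV.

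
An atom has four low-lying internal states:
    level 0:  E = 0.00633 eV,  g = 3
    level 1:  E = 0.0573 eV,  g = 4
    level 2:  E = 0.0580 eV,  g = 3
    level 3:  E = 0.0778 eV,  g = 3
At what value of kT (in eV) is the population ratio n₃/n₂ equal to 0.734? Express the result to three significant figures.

0.0640 eV

n₃/n₂ = (g₃/g₂) exp[−(E₃−E₂)/kT] = 0.734.
⇒ (E₃−E₂)/kT = ln((3/3)/0.734) = ln(1.3624) = 0.30925.
kT = 0.0198 eV / 0.30925 = 0.0640 eV.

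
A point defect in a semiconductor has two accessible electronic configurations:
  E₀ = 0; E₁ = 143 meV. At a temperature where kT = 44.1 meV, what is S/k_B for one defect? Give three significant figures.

0.160

Eᵢ/kT = 0, 3.2426.
Z = Σ e^(−Eᵢ/kT) = e^(−0) + e^(−3.2426) = 1.0000 + 0.039062 = 1.0391.
⟨E⟩ = Σ EᵢPᵢ = 5.3757 meV.
S/k_B = ln Z + ⟨E⟩/kT = ln(1.0391) + 5.3757/44.1 = 0.038355 + 0.12190 = 0.160.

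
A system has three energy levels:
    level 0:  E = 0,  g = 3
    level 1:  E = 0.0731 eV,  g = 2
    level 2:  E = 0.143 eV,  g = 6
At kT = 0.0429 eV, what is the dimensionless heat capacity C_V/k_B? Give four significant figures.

Eᵢ/kT = 0, 1.70396, 3.33333.
Z = Σ gᵢe^(−Eᵢ/kT) = 3·e^(−0) + 2·e^(−1.70396) + 6·e^(−3.33333) = 3.00000 + 0.363923 + 0.214045 = 3.57797.
⟨E⟩ = 0.0159899 eV, ⟨E²⟩ = 0.00176683 eV².
C_V/k_B = (⟨E²⟩ − ⟨E⟩²)/(kT)² = (0.00176683 − 0.000255677)/0.00184041 = 0.8211.

0.8211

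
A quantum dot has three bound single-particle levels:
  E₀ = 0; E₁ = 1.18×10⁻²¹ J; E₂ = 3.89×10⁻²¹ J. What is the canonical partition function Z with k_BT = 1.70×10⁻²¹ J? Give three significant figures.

Eᵢ/kT = 0, 0.69412, 2.2882.
Z = Σ e^(−Eᵢ/kT) = e^(−0) + e^(−0.69412) + e^(−2.2882) = 1.0000 + 0.49951 + 0.10145 = 1.6010.

Z = 1.60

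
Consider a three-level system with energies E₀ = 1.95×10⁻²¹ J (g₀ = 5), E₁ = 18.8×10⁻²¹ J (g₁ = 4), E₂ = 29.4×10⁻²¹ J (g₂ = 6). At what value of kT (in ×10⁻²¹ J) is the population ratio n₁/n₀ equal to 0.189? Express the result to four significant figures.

n₁/n₀ = (g₁/g₀) exp[−(E₁−E₀)/kT] = 0.189.
⇒ (E₁−E₀)/kT = ln((4/5)/0.189) = ln(4.23280) = 1.44286.
kT = 16.85 ×10⁻²¹ J / 1.44286 = 11.68 ×10⁻²¹ J.

11.68 ×10⁻²¹ J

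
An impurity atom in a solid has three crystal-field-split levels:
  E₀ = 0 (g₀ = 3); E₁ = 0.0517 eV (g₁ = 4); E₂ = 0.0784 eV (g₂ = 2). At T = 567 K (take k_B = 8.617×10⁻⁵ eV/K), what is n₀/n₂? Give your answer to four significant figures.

7.464

k_BT = 8.617×10⁻⁵ × 567 K = 0.0488584 eV.
n₀/n₂ = (g₀/g₂) exp[−(E₀−E₂)/kT] = (3/2) × exp(−(-0.0784 eV)/(0.0488584 eV)) = (3/2) × exp(1.60464) = 7.464.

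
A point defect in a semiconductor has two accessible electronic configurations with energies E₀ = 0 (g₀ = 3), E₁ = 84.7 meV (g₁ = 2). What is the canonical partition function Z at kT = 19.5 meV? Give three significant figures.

Z = 3.03

Eᵢ/kT = 0, 4.3436.
Z = Σ gᵢe^(−Eᵢ/kT) = 3·e^(−0) + 2·e^(−4.3436) = 3.0000 + 0.025979 = 3.0260.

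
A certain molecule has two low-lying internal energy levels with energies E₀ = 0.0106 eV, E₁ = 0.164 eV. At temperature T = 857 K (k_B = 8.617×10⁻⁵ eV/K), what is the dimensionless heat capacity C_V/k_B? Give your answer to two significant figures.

0.43

k_BT = 8.617×10⁻⁵ × 857 K = 0.07385 eV.
Eᵢ/kT = 0.1435, 2.221.
Z = Σ e^(−Eᵢ/kT) = e^(−0.1435) + e^(−2.221) = 0.8663 + 0.1085 = 0.9748.
⟨E⟩ = 0.02767 eV, ⟨E²⟩ = 0.003094 eV².
C_V/k_B = (⟨E²⟩ − ⟨E⟩²)/(kT)² = (0.003094 − 0.0007656)/0.005454 = 0.43.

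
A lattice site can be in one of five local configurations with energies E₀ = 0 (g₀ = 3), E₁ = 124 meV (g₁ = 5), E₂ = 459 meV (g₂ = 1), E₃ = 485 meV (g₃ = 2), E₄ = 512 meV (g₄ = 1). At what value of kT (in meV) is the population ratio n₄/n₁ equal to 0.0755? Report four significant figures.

398.3 meV

n₄/n₁ = (g₄/g₁) exp[−(E₄−E₁)/kT] = 0.0755.
⇒ (E₄−E₁)/kT = ln((1/5)/0.0755) = ln(2.64901) = 0.974186.
kT = 388 meV / 0.974186 = 398.3 meV.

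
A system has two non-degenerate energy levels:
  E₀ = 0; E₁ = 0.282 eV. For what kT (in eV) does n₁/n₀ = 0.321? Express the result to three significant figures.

n₁/n₀ = exp[−(E₁−E₀)/kT] = 0.321.
⇒ (E₁−E₀)/kT = ln(1/0.321) = ln(3.1153) = 1.1363.
kT = 0.282 eV / 1.1363 = 0.248 eV.

0.248 eV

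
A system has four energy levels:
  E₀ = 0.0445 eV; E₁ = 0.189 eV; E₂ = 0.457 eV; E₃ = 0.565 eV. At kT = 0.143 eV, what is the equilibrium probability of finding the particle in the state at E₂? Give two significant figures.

Eᵢ/kT = 0.3112, 1.322, 3.196, 3.951.
Z = Σ e^(−Eᵢ/kT) = e^(−0.3112) + e^(−1.322) + e^(−3.196) + e^(−3.951) = 0.7326 + 0.2666 + 0.04093 + 0.01924 = 1.059.
P₂ = e^(−E₂/kT) / Z = 0.04093/1.059 = 0.039.

0.039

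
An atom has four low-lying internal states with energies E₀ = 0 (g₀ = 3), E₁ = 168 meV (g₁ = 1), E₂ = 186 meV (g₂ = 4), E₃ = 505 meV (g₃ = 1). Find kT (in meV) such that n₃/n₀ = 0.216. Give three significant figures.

1160 meV

n₃/n₀ = (g₃/g₀) exp[−(E₃−E₀)/kT] = 0.216.
⇒ (E₃−E₀)/kT = ln((1/3)/0.216) = ln(1.5432) = 0.43386.
kT = 505 meV / 0.43386 = 1160 meV.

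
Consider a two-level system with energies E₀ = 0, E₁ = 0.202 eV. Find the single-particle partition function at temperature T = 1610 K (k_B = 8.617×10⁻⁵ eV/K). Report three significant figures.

Z = 1.23

k_BT = 8.617×10⁻⁵ × 1610 K = 0.13873 eV.
Eᵢ/kT = 0, 1.4561.
Z = Σ e^(−Eᵢ/kT) = e^(−0) + e^(−1.4561) = 1.0000 + 0.23314 = 1.2331.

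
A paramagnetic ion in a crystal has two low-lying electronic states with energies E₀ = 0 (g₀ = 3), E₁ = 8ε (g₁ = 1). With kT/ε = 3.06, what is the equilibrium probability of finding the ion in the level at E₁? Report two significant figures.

Eᵢ/kT = 0, 2.614.
Z = Σ gᵢe^(−Eᵢ/kT) = 3·e^(−0) + 1·e^(−2.614) = 3.000 + 0.07324 = 3.073.
P₁ = g₁ e^(−E₁/kT) / Z = 0.07324/3.073 = 0.024.

0.024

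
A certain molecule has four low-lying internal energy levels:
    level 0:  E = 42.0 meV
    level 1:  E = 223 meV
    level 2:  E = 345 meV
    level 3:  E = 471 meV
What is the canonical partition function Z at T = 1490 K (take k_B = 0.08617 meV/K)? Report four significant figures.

k_BT = 0.08617 × 1490 K = 128.393 meV.
Eᵢ/kT = 0.327121, 1.73685, 2.68706, 3.66842.
Z = Σ e^(−Eᵢ/kT) = e^(−0.327121) + e^(−1.73685) + e^(−2.68706) + e^(−3.66842) = 0.720996 + 0.176074 + 0.0680808 + 0.0255168 = 0.990668.

Z = 0.9907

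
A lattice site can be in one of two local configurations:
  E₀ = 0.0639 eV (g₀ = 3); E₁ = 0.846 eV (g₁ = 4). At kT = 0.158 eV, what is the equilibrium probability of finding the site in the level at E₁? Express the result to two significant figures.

Eᵢ/kT = 0.4044, 5.354.
Z = Σ gᵢe^(−Eᵢ/kT) = 3·e^(−0.4044) + 4·e^(−5.354) = 2.002 + 0.01892 = 2.021.
P₁ = g₁ e^(−E₁/kT) / Z = 0.01892/2.021 = 0.0094.

0.0094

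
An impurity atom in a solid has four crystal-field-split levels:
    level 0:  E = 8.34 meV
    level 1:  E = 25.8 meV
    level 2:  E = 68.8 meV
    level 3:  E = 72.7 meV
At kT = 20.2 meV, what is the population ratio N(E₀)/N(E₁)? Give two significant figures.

2.4

n₀/n₁ = exp[−(E₀−E₁)/kT] = exp(−(-17.46 meV)/(20.2 meV)) = exp(0.8644) = 2.4.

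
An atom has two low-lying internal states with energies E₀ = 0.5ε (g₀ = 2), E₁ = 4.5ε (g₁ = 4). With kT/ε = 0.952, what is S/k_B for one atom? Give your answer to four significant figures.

Eᵢ/kT = 0.525210, 4.72689.
Z = Σ gᵢe^(−Eᵢ/kT) = 2·e^(−0.525210) + 4·e^(−4.72689) = 1.18286 + 0.0354159 = 1.21828.
⟨E⟩ = Σ EᵢPᵢ = 0.616280 ε.
S/k_B = ln Z + ⟨E⟩/kT = ln(1.21828) + 0.616280/0.952 = 0.197440 + 0.647353 = 0.8448.

0.8448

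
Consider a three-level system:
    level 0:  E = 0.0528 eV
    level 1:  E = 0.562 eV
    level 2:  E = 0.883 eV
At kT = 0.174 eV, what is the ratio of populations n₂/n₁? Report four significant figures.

0.1581

n₂/n₁ = exp[−(E₂−E₁)/kT] = exp(−(0.321 eV)/(0.174 eV)) = exp(-1.84483) = 0.1581.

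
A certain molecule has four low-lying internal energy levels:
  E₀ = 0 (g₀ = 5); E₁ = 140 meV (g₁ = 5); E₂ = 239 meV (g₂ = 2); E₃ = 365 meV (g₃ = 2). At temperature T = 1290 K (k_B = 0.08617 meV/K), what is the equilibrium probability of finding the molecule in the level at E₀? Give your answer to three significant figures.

0.743

k_BT = 0.08617 × 1290 K = 111.16 meV.
Eᵢ/kT = 0, 1.2594, 2.1501, 3.2836.
Z = Σ gᵢe^(−Eᵢ/kT) = 5·e^(−0) + 5·e^(−1.2594) + 2·e^(−2.1501) + 2·e^(−3.2836) = 5.0000 + 1.4191 + 0.23295 + 0.074986 = 6.7270.
P₀ = g₀ e^(−E₀/kT) / Z = 5.0000/6.7270 = 0.743.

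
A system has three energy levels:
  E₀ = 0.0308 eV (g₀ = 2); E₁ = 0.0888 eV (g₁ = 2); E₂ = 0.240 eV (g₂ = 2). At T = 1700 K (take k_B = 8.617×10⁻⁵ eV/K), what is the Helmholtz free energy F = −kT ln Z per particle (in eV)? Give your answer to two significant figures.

k_BT = 8.617×10⁻⁵ × 1700 K = 0.1465 eV.
Eᵢ/kT = 0.2102, 0.6061, 1.638.
Z = Σ gᵢe^(−Eᵢ/kT) = 2·e^(−0.2102) + 2·e^(−0.6061) + 2·e^(−1.638) = 1.621 + 1.091 + 0.3887 = 3.101.
F = −kT ln Z = −0.1465 × ln(3.101) = −0.1465 × 1.132 = -0.17 eV.

-0.17 eV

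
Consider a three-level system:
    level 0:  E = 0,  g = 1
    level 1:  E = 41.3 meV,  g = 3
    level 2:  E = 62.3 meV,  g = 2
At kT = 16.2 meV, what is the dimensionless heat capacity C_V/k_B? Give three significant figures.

Eᵢ/kT = 0, 2.5494, 3.8457.
Z = Σ gᵢe^(−Eᵢ/kT) = 1·e^(−0) + 3·e^(−2.5494) + 2·e^(−3.8457) = 1.0000 + 0.23439 + 0.042743 = 1.2771.
⟨E⟩ = 9.6650 meV, ⟨E²⟩ = 442.95 meV².
C_V/k_B = (⟨E²⟩ − ⟨E⟩²)/(kT)² = (442.95 − 93.412)/262.44 = 1.33.

1.33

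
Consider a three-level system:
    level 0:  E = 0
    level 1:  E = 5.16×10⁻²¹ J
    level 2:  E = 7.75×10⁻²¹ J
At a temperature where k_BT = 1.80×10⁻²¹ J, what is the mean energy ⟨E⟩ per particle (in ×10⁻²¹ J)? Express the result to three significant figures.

0.372 ×10⁻²¹ J

Eᵢ/kT = 0, 2.8667, 4.3056.
Z = Σ e^(−Eᵢ/kT) = e^(−0) + e^(−2.8667) + e^(−4.3056) = 1.0000 + 0.056886 + 0.013493 = 1.0704.
⟨E⟩ = Σ Eᵢ e^(−Eᵢ/kT) / Z = (0·1.0000 + 5.16·0.056886 + 7.75·0.013493) / 1.0704 = 0.372 ×10⁻²¹ J.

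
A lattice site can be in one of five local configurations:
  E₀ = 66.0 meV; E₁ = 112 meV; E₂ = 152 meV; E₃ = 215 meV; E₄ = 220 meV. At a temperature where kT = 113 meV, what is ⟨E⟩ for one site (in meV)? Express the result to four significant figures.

122.5 meV

Eᵢ/kT = 0.584071, 0.991150, 1.34513, 1.90265, 1.94690.
Z = Σ e^(−Eᵢ/kT) = e^(−0.584071) + e^(−0.991150) + e^(−1.34513) + e^(−1.90265) + e^(−1.94690) = 0.557624 + 0.371150 + 0.260506 + 0.149173 + 0.142716 = 1.48117.
⟨E⟩ = Σ Eᵢ e^(−Eᵢ/kT) / Z = (66.0·0.557624 + 112·0.371150 + 152·0.260506 + 215·0.149173 + 220·0.142716) / 1.48117 = 122.5 meV.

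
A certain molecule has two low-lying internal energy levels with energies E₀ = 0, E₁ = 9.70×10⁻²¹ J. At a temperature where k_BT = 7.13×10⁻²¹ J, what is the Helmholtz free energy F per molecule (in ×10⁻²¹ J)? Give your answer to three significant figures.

Eᵢ/kT = 0, 1.3604.
Z = Σ e^(−Eᵢ/kT) = e^(−0) + e^(−1.3604) = 1.0000 + 0.25656 = 1.2566.
F = −kT ln Z = −7.13 × ln(1.2566) = −7.13 × 0.22841 = -1.63 ×10⁻²¹ J.

-1.63 ×10⁻²¹ J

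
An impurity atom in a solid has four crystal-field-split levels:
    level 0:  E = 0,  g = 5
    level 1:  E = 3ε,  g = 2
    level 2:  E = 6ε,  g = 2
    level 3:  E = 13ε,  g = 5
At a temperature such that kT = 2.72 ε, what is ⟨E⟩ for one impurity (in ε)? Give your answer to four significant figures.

Eᵢ/kT = 0, 1.10294, 2.20588, 4.77941.
Z = Σ gᵢe^(−Eᵢ/kT) = 5·e^(−0) + 2·e^(−1.10294) + 2·e^(−2.20588) + 5·e^(−4.77941) = 5.00000 + 0.663788 + 0.220307 + 0.0420048 = 5.92610.
⟨E⟩ = Σ Eᵢ gᵢe^(−Eᵢ/kT) / Z = (0·5.00000 + 3·0.663788 + 6·0.220307 + 13·0.0420048) / 5.92610 = 0.6512 ε.

0.6512 ε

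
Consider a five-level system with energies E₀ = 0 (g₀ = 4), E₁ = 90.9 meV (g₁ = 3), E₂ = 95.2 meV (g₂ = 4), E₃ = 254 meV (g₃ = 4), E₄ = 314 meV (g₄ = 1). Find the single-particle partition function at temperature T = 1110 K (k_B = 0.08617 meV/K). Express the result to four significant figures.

k_BT = 0.08617 × 1110 K = 95.6487 meV.
Eᵢ/kT = 0, 0.950353, 0.995309, 2.65555, 3.28285.
Z = Σ gᵢe^(−Eᵢ/kT) = 4·e^(−0) + 3·e^(−0.950353) + 4·e^(−0.995309) + 4·e^(−2.65555) + 1·e^(−3.28285) = 4.00000 + 1.15981 + 1.47844 + 0.281041 + 0.0375212 = 6.95681.

Z = 6.957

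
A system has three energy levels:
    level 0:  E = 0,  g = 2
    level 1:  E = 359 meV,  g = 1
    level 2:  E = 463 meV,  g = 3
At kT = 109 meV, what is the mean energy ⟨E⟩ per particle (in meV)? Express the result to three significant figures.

Eᵢ/kT = 0, 3.2936, 4.2477.
Z = Σ gᵢe^(−Eᵢ/kT) = 2·e^(−0) + 1·e^(−3.2936) + 3·e^(−4.2477) = 2.0000 + 0.037120 + 0.042891 = 2.0800.
⟨E⟩ = Σ Eᵢ gᵢe^(−Eᵢ/kT) / Z = (0·2.0000 + 359·0.037120 + 463·0.042891) / 2.0800 = 16.0 meV.

16.0 meV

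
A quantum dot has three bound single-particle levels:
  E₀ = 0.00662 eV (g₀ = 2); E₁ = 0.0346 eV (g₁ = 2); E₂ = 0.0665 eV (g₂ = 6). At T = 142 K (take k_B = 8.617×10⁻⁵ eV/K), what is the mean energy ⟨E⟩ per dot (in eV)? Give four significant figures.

0.01035 eV

k_BT = 8.617×10⁻⁵ × 142 K = 0.0122361 eV.
Eᵢ/kT = 0.541022, 2.82770, 5.43474.
Z = Σ gᵢe^(−Eᵢ/kT) = 2·e^(−0.541022) + 2·e^(−2.82770) + 6·e^(−5.43474) = 1.16431 + 0.118297 + 0.0261742 = 1.30878.
⟨E⟩ = Σ Eᵢ gᵢe^(−Eᵢ/kT) / Z = (0.00662·1.16431 + 0.0346·0.118297 + 0.0665·0.0261742) / 1.30878 = 0.01035 eV.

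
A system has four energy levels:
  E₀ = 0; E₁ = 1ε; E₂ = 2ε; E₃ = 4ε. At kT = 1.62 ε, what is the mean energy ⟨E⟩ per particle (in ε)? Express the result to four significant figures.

0.7624 ε

Eᵢ/kT = 0, 0.617284, 1.23457, 2.46914.
Z = Σ e^(−Eᵢ/kT) = e^(−0) + e^(−0.617284) + e^(−1.23457) + e^(−2.46914) = 1.00000 + 0.539407 + 0.290960 + 0.0846576 = 1.91502.
⟨E⟩ = Σ Eᵢ e^(−Eᵢ/kT) / Z = (0·1.00000 + 1·0.539407 + 2·0.290960 + 4·0.0846576) / 1.91502 = 0.7624 ε.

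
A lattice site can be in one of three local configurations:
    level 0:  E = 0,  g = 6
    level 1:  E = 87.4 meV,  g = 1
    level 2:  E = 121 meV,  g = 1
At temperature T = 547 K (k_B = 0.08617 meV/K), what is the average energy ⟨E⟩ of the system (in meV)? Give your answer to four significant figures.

k_BT = 0.08617 × 547 K = 47.1350 meV.
Eᵢ/kT = 0, 1.85425, 2.56709.
Z = Σ gᵢe^(−Eᵢ/kT) = 6·e^(−0) + 1·e^(−1.85425) + 1·e^(−2.56709) = 6.00000 + 0.156570 + 0.0767586 = 6.23333.
⟨E⟩ = Σ Eᵢ gᵢe^(−Eᵢ/kT) / Z = (0·6.00000 + 87.4·0.156570 + 121·0.0767586) / 6.23333 = 3.685 meV.

3.685 meV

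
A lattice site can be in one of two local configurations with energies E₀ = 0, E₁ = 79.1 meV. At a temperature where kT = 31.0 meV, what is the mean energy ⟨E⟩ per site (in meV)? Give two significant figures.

Eᵢ/kT = 0, 2.552.
Z = Σ e^(−Eᵢ/kT) = e^(−0) + e^(−2.552) = 1.000 + 0.07793 = 1.078.
⟨E⟩ = Σ Eᵢ e^(−Eᵢ/kT) / Z = (0·1.000 + 79.1·0.07793) / 1.078 = 5.7 meV.

5.7 meV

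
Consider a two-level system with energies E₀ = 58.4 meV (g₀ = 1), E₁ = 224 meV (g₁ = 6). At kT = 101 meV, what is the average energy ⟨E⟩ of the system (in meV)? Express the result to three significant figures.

Eᵢ/kT = 0.57822, 2.2178.
Z = Σ gᵢe^(−Eᵢ/kT) = 1·e^(−0.57822) + 6·e^(−2.2178) = 0.56090 + 0.65309 = 1.2140.
⟨E⟩ = Σ Eᵢ gᵢe^(−Eᵢ/kT) / Z = (58.4·0.56090 + 224·0.65309) / 1.2140 = 147 meV.

147 meV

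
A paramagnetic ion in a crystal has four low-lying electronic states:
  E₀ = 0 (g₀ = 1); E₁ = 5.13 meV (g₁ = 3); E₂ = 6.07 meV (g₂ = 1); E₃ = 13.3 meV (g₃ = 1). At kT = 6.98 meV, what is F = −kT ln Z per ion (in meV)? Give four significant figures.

Eᵢ/kT = 0, 0.734957, 0.869628, 1.90544.
Z = Σ gᵢe^(−Eᵢ/kT) = 1·e^(−0) + 3·e^(−0.734957) + 1·e^(−0.869628) + 1·e^(−1.90544) = 1.00000 + 1.43858 + 0.419107 + 0.148757 = 3.00644.
F = −kT ln Z = −6.98 × ln(3.00644) = −6.98 × 1.10076 = -7.683 meV.

-7.683 meV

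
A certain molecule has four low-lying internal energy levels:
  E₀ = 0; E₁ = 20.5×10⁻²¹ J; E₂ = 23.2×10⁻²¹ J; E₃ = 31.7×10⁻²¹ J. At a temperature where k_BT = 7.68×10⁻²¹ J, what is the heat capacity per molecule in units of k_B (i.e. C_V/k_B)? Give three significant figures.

0.946

Eᵢ/kT = 0, 2.6693, 3.0208, 4.1276.
Z = Σ e^(−Eᵢ/kT) = e^(−0) + e^(−2.6693) + e^(−3.0208) + e^(−4.1276) = 1.0000 + 0.069301 + 0.048762 + 0.016122 = 1.1342.
⟨E⟩ = 2.7006, ⟨E²⟩ = 63.102.
C_V/k_B = (⟨E²⟩ − ⟨E⟩²)/(kT)² = (63.102 − 7.2932)/58.982 = 0.946.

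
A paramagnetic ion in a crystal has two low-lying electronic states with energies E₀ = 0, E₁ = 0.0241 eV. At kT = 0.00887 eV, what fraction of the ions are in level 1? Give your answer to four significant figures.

Eᵢ/kT = 0, 2.71702.
Z = Σ e^(−Eᵢ/kT) = e^(−0) + e^(−2.71702) = 1.00000 + 0.0660714 = 1.06607.
P₁ = e^(−E₁/kT) / Z = 0.0660714/1.06607 = 0.06198.

0.06198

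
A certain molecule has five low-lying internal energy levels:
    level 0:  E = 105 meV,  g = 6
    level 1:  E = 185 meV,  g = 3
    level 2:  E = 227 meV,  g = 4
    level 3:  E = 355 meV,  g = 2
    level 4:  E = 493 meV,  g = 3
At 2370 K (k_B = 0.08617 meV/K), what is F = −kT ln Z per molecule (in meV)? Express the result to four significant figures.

k_BT = 0.08617 × 2370 K = 204.223 meV.
Eᵢ/kT = 0.514144, 0.905873, 1.11153, 1.73830, 2.41403.
Z = Σ gᵢe^(−Eᵢ/kT) = 6·e^(−0.514144) + 3·e^(−0.905873) + 4·e^(−1.11153) + 2·e^(−1.73830) + 3·e^(−2.41403) = 3.58807 + 1.21257 + 1.31622 + 0.351638 + 0.268362 = 6.73686.
F = −kT ln Z = −204.223 × ln(6.73686) = −204.223 × 1.90759 = -389.6 meV.

-389.6 meV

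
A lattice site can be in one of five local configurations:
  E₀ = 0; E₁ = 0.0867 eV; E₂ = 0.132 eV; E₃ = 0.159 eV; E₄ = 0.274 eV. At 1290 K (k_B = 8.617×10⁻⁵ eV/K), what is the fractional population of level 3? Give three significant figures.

k_BT = 8.617×10⁻⁵ × 1290 K = 0.11116 eV.
Eᵢ/kT = 0, 0.77996, 1.1875, 1.4304, 2.4649.
Z = Σ e^(−Eᵢ/kT) = e^(−0) + e^(−0.77996) + e^(−1.1875) + e^(−1.4304) + e^(−2.4649) = 1.0000 + 0.45842 + 0.30498 + 0.23921 + 0.085017 = 2.0876.
P₃ = e^(−E₃/kT) / Z = 0.23921/2.0876 = 0.115.

0.115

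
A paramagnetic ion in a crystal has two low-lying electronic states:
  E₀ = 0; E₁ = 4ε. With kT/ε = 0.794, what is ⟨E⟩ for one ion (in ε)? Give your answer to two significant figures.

Eᵢ/kT = 0, 5.038.
Z = Σ e^(−Eᵢ/kT) = e^(−0) + e^(−5.038) = 1.000 + 0.006487 = 1.006.
⟨E⟩ = Σ Eᵢ e^(−Eᵢ/kT) / Z = (0·1.000 + 4·0.006487) / 1.006 = 0.026 ε.

0.026 ε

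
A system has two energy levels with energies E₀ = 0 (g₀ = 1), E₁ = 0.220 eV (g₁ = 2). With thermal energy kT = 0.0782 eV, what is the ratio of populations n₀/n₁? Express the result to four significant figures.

n₀/n₁ = (g₀/g₁) exp[−(E₀−E₁)/kT] = (1/2) × exp(−(-0.220 eV)/(0.0782 eV)) = (1/2) × exp(2.81330) = 8.332.

8.332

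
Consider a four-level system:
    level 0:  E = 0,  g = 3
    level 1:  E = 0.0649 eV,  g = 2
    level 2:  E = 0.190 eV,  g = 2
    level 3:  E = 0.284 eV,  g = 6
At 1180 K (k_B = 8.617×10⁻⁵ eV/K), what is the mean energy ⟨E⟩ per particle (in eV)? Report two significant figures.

0.049 eV

k_BT = 8.617×10⁻⁵ × 1180 K = 0.1017 eV.
Eᵢ/kT = 0, 0.6382, 1.868, 2.793.
Z = Σ gᵢe^(−Eᵢ/kT) = 3·e^(−0) + 2·e^(−0.6382) + 2·e^(−1.868) + 6·e^(−2.793) = 3.000 + 1.056 + 0.3089 + 0.3674 = 4.732.
⟨E⟩ = Σ Eᵢ gᵢe^(−Eᵢ/kT) / Z = (0·3.000 + 0.0649·1.056 + 0.190·0.3089 + 0.284·0.3674) / 4.732 = 0.049 eV.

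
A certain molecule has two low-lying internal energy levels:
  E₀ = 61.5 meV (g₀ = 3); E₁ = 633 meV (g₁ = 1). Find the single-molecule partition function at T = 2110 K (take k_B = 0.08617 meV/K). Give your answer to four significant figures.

k_BT = 0.08617 × 2110 K = 181.819 meV.
Eᵢ/kT = 0.338248, 3.48148.
Z = Σ gᵢe^(−Eᵢ/kT) = 3·e^(−0.338248) + 1·e^(−3.48148) = 2.13906 + 0.0307618 = 2.16982.

Z = 2.170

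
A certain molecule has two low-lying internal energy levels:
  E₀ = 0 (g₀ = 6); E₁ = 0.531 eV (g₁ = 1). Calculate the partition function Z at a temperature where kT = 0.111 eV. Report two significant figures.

Eᵢ/kT = 0, 4.784.
Z = Σ gᵢe^(−Eᵢ/kT) = 6·e^(−0) + 1·e^(−4.784) = 6.000 + 0.008362 = 6.008.

Z = 6.0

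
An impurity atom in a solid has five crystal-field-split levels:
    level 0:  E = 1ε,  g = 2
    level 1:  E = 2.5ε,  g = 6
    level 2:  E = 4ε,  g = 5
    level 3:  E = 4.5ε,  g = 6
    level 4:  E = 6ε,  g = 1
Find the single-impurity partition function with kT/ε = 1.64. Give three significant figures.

Eᵢ/kT = 0.60976, 1.5244, 2.4390, 2.7439, 3.6585.
Z = Σ gᵢe^(−Eᵢ/kT) = 2·e^(−0.60976) + 6·e^(−1.5244) + 5·e^(−2.4390) + 6·e^(−2.7439) + 1·e^(−3.6585) = 1.0870 + 1.3065 + 0.43624 + 0.38591 + 0.025771 = 3.2414.

Z = 3.24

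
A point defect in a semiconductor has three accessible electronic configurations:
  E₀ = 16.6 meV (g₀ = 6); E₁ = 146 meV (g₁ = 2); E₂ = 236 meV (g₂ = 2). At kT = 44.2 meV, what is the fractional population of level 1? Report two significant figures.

Eᵢ/kT = 0.3756, 3.303, 5.339.
Z = Σ gᵢe^(−Eᵢ/kT) = 6·e^(−0.3756) + 2·e^(−3.303) + 2·e^(−5.339) = 4.121 + 0.07355 + 0.009601 = 4.204.
P₁ = g₁ e^(−E₁/kT) / Z = 0.07355/4.204 = 0.017.

0.017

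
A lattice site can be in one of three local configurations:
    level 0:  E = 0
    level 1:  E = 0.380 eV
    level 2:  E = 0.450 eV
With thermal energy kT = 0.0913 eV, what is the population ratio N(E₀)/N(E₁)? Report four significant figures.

n₀/n₁ = exp[−(E₀−E₁)/kT] = exp(−(-0.380 eV)/(0.0913 eV)) = exp(4.16210) = 64.21.

64.21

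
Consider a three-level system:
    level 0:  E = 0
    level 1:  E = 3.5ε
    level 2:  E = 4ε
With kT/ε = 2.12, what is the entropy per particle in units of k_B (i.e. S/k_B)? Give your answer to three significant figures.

0.744

Eᵢ/kT = 0, 1.6509, 1.8868.
Z = Σ e^(−Eᵢ/kT) = e^(−0) + e^(−1.6509) + e^(−1.8868) = 1.0000 + 0.19188 + 0.15156 = 1.3434.
⟨E⟩ = Σ EᵢPᵢ = 0.95118 ε.
S/k_B = ln Z + ⟨E⟩/kT = ln(1.3434) + 0.95118/2.12 = 0.29520 + 0.44867 = 0.744.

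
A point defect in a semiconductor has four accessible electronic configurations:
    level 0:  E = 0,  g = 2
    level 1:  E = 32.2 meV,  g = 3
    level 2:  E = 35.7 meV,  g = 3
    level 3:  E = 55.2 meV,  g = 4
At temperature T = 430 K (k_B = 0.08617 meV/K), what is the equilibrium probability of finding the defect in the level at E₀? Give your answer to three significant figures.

k_BT = 0.08617 × 430 K = 37.053 meV.
Eᵢ/kT = 0, 0.86903, 0.96348, 1.4898.
Z = Σ gᵢe^(−Eᵢ/kT) = 2·e^(−0) + 3·e^(−0.86903) + 3·e^(−0.96348) + 4·e^(−1.4898) = 2.0000 + 1.2581 + 1.1447 + 0.90167 = 5.3045.
P₀ = g₀ e^(−E₀/kT) / Z = 2.0000/5.3045 = 0.377.

0.377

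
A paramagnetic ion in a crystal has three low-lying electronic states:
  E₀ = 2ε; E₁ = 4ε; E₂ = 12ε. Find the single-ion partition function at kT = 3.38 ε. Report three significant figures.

Eᵢ/kT = 0.59172, 1.1834, 3.5503.
Z = Σ e^(−Eᵢ/kT) = e^(−0.59172) + e^(−1.1834) + e^(−3.5503) = 0.55337 + 0.30624 + 0.028716 = 0.88833.

Z = 0.888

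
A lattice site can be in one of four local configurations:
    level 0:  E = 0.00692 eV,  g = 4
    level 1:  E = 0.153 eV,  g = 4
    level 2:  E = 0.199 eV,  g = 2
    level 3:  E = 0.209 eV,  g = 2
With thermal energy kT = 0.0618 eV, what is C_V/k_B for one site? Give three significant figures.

Eᵢ/kT = 0.11197, 2.4757, 3.2201, 3.3819.
Z = Σ gᵢe^(−Eᵢ/kT) = 4·e^(−0.11197) + 4·e^(−2.4757) + 2·e^(−3.2201) + 2·e^(−3.3819) = 3.5763 + 0.33642 + 0.079902 + 0.067966 = 4.0606.
⟨E⟩ = 0.026185 eV, ⟨E²⟩ = 0.0034920 eV².
C_V/k_B = (⟨E²⟩ − ⟨E⟩²)/(kT)² = (0.0034920 − 0.00068565)/0.0038192 = 0.735.

0.735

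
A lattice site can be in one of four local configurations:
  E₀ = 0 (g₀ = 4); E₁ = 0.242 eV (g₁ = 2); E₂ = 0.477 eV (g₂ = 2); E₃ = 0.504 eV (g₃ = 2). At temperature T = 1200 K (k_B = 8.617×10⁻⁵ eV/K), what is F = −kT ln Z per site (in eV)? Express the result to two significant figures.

-0.15 eV

k_BT = 8.617×10⁻⁵ × 1200 K = 0.1034 eV.
Eᵢ/kT = 0, 2.340, 4.613, 4.874.
Z = Σ gᵢe^(−Eᵢ/kT) = 4·e^(−0) + 2·e^(−2.340) + 2·e^(−4.613) + 2·e^(−4.874) = 4.000 + 0.1927 + 0.01984 + 0.01529 = 4.228.
F = −kT ln Z = −0.1034 × ln(4.228) = −0.1034 × 1.442 = -0.15 eV.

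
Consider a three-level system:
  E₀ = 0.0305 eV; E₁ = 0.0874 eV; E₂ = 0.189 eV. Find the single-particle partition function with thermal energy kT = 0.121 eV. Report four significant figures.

Eᵢ/kT = 0.252066, 0.722314, 1.56198.
Z = Σ e^(−Eᵢ/kT) = e^(−0.252066) + e^(−0.722314) + e^(−1.56198) = 0.777193 + 0.485627 + 0.209720 = 1.47254.

Z = 1.473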